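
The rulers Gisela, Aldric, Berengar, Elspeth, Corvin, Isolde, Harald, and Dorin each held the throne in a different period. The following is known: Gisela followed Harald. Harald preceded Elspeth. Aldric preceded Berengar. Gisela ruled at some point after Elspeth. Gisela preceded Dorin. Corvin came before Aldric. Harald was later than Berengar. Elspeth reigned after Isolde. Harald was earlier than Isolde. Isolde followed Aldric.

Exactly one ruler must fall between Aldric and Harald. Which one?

Berengar

Tracing the constraints gives Aldric → Berengar → Harald, so Berengar sits after Aldric and before Harald.
No other ruler is forced both after Aldric and before Harald.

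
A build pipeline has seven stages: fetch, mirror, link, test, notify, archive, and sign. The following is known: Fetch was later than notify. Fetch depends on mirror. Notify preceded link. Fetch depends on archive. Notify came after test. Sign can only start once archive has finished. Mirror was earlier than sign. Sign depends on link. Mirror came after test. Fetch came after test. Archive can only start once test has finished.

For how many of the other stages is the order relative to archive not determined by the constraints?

Forced before archive: test; forced after archive: fetch and sign.
That leaves link, mirror, and notify with no forced order relative to archive — 3.

3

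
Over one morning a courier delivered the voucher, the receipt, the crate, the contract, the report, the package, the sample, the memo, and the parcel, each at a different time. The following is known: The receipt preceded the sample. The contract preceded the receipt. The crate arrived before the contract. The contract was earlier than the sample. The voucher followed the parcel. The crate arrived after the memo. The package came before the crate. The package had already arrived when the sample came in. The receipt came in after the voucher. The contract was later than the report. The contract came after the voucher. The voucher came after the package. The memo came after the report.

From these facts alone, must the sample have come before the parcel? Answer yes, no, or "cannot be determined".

Tracing the constraints gives the parcel → the voucher → the receipt → the sample, so the parcel must come before the sample.
That means the sample cannot be before the parcel.

no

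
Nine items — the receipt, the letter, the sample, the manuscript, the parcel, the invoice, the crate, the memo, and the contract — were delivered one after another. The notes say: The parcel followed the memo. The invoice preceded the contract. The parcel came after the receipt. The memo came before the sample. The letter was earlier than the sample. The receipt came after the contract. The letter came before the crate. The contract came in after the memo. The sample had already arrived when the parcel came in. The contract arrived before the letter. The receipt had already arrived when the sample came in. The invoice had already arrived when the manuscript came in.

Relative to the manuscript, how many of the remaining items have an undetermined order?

Forced before the manuscript: the invoice.
That leaves the contract, the crate, the letter, the memo, the parcel, the receipt, and the sample with no forced order relative to the manuscript — 7.

7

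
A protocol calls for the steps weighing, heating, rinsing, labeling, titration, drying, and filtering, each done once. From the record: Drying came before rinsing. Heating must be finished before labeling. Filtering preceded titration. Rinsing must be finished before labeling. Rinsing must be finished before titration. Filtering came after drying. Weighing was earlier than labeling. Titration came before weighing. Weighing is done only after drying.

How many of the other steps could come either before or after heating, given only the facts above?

Forced after heating: labeling.
That leaves drying, filtering, rinsing, titration, and weighing with no forced order relative to heating — 5.

5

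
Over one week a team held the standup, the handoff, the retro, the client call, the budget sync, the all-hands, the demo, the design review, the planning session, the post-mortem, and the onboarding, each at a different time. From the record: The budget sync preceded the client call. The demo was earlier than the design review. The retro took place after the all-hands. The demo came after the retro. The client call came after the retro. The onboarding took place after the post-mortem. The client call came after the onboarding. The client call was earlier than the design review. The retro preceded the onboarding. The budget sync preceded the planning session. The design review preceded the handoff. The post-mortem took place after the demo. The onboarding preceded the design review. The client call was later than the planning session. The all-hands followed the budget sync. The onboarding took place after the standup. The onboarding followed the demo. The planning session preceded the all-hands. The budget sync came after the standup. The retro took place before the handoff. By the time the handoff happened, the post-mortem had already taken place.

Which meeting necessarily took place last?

the handoff

Every other meeting has a chain of constraints placing it before the handoff, so the handoff is last.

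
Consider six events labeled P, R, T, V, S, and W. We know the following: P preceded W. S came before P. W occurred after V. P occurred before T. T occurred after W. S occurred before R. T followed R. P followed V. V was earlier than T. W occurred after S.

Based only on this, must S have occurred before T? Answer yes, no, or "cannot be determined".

Chain the constraints: S → R → T. Each link is directly stated, so S comes before T.

yes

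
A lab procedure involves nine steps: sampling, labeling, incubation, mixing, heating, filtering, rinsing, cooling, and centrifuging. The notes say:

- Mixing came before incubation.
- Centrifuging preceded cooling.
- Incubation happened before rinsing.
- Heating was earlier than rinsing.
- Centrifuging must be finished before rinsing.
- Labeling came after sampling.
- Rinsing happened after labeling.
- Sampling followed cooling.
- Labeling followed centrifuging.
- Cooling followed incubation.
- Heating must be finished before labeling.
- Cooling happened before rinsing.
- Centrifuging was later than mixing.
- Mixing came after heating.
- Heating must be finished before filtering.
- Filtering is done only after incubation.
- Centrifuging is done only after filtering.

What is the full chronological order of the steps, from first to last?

heating, mixing, incubation, filtering, centrifuging, cooling, sampling, labeling, rinsing

The constraints fix every adjacent pair, so only one ordering works:
heating → mixing → incubation → filtering → centrifuging → cooling → sampling → labeling → rinsing.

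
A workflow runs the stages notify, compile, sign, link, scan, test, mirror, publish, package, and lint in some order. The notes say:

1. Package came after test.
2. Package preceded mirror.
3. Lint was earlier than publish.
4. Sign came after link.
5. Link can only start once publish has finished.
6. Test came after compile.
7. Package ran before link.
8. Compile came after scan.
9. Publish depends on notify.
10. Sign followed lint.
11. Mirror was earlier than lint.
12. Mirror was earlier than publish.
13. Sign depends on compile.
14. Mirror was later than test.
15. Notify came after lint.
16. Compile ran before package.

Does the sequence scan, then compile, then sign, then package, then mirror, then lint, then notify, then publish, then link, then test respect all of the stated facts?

no

The constraints require lint before sign, but in the proposed sequence sign appears ahead of lint. That one violation is enough.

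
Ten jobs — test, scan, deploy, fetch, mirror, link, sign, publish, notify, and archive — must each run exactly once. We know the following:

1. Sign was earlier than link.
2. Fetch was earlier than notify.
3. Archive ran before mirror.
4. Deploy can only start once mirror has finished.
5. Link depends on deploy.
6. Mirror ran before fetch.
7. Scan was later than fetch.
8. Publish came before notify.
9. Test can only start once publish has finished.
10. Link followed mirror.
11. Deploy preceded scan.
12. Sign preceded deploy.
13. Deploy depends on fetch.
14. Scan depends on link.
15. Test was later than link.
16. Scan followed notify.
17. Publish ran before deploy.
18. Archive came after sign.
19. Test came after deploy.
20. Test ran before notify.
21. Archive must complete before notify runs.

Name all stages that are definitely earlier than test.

Directly stated before test: deploy, link, and publish.
Archive reaches test via archive → mirror → link → test.
Fetch reaches test via fetch → deploy → test.
Mirror reaches test via mirror → link → test.
Likewise sign reaches test by chaining the stated constraints.
No chain forces notify (or any of the others) ahead of test.

archive, deploy, fetch, link, mirror, publish, sign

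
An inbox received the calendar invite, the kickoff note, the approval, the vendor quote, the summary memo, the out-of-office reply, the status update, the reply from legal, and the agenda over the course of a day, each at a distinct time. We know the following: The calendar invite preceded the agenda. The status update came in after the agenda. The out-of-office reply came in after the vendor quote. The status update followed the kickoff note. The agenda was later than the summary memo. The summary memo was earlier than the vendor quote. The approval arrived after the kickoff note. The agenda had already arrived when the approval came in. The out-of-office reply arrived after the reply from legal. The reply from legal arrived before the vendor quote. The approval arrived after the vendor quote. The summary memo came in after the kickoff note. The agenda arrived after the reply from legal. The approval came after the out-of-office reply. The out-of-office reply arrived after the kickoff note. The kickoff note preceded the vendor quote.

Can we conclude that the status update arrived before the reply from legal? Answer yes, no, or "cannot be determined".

no

Tracing the constraints gives the reply from legal → the agenda → the status update, so the reply from legal must come before the status update.
That means the status update cannot be before the reply from legal.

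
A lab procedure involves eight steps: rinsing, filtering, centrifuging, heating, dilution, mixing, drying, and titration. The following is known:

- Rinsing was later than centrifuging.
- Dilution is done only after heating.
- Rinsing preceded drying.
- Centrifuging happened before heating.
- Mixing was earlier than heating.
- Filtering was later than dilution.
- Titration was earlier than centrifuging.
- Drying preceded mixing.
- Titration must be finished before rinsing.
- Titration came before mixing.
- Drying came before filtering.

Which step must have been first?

titration

Titration has a chain of constraints placing it before every other step, so titration must be first.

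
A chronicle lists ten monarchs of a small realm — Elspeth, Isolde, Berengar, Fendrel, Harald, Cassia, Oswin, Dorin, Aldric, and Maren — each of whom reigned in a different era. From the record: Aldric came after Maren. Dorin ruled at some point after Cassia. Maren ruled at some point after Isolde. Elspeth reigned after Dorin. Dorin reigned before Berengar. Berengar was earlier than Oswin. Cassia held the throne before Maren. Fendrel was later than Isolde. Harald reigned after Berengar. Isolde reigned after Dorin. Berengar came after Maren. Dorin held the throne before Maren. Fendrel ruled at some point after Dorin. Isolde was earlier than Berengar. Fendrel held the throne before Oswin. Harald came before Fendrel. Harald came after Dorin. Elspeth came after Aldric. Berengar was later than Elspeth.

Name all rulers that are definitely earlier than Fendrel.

Directly stated before Fendrel: Dorin, Harald, and Isolde.
Aldric reaches Fendrel via Aldric → Elspeth → Berengar → Harald → Fendrel.
Berengar reaches Fendrel via Berengar → Harald → Fendrel.
Cassia reaches Fendrel via Cassia → Dorin → Fendrel.
Likewise Elspeth and Maren each reach Fendrel by chaining the stated constraints.
No chain forces Oswin ahead of Fendrel.

Aldric, Berengar, Cassia, Dorin, Elspeth, Harald, Isolde, Maren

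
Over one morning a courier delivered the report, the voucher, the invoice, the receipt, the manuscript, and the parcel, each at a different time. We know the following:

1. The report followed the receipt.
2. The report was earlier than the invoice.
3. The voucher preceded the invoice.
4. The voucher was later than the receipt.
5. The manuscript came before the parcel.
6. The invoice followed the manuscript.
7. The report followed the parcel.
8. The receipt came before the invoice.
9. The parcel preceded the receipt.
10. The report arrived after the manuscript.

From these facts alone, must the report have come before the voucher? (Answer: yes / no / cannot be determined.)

cannot be determined

No chain of stated constraints runs from the report to the voucher, and none runs from the voucher to the report either.
So the relative order of the report and the voucher is not fixed by the given facts.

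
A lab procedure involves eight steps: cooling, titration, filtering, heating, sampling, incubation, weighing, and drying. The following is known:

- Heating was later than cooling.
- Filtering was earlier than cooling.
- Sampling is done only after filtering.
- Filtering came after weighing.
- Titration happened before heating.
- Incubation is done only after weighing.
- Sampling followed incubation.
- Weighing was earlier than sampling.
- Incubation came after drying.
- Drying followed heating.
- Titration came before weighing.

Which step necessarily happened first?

titration

Titration has a chain of constraints placing it before every other step, so titration must be first.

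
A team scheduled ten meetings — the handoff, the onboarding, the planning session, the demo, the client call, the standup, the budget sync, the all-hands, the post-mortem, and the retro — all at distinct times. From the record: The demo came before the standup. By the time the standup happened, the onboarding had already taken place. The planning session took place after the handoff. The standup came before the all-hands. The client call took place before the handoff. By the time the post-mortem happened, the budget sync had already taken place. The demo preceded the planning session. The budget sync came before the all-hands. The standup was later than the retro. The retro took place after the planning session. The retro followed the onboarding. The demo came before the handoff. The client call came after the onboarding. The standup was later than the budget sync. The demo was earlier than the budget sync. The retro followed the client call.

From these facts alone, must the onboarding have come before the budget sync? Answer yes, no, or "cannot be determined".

No chain of stated constraints runs from the onboarding to the budget sync, and none runs from the budget sync to the onboarding either.
So the relative order of the onboarding and the budget sync is not fixed by the given facts.

cannot be determined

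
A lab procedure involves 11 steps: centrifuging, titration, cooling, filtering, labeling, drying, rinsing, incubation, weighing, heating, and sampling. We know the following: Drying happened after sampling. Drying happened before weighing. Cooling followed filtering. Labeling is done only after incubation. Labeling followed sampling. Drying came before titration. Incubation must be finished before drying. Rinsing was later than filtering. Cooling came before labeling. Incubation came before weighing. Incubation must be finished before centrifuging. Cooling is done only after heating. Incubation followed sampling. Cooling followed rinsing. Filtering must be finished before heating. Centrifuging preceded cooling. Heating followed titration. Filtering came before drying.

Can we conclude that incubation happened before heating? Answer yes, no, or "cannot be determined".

yes

Chain the constraints: incubation → drying → titration → heating. Each link is directly stated, so incubation comes before heating.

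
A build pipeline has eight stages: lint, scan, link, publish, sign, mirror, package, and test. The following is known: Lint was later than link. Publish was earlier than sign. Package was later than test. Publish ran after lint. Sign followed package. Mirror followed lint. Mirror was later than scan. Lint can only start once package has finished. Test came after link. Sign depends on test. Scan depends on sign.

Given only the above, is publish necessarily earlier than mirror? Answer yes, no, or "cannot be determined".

Chain the constraints: publish → sign → scan → mirror. Each link is directly stated, so publish comes before mirror.

yes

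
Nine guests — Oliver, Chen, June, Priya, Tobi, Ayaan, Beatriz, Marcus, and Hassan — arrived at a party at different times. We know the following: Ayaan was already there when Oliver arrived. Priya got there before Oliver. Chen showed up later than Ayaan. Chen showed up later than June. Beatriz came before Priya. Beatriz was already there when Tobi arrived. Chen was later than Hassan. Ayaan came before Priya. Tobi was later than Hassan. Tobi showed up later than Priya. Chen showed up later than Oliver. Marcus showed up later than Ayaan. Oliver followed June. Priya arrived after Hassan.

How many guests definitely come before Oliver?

Directly stated before Oliver: Ayaan, June, and Priya.
Beatriz reaches Oliver via Beatriz → Priya → Oliver.
Hassan reaches Oliver via Hassan → Priya → Oliver.
That's Ayaan, Beatriz, Hassan, June, and Priya — 5 in all.

5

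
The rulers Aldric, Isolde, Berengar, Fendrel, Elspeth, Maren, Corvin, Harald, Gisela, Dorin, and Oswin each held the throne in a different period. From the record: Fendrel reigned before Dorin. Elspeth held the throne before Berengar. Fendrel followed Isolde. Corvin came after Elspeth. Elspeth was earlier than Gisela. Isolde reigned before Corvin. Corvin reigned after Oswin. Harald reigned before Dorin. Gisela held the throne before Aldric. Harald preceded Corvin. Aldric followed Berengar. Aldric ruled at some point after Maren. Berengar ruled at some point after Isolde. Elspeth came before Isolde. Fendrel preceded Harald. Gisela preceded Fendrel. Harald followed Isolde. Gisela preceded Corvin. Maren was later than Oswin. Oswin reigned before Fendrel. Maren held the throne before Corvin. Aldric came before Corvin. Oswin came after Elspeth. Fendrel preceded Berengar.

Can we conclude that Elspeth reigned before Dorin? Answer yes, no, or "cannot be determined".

Chain the constraints: Elspeth → Oswin → Fendrel → Dorin. Each link is directly stated, so Elspeth comes before Dorin.

yes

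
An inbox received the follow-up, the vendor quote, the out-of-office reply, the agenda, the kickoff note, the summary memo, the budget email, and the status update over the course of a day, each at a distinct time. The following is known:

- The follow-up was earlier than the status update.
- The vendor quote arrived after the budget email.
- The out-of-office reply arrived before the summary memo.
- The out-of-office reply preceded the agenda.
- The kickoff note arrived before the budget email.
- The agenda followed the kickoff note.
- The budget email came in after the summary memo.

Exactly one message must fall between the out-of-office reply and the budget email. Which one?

Tracing the constraints gives the out-of-office reply → the summary memo → the budget email, so the summary memo sits after the out-of-office reply and before the budget email.
No other message is forced both after the out-of-office reply and before the budget email.

the summary memo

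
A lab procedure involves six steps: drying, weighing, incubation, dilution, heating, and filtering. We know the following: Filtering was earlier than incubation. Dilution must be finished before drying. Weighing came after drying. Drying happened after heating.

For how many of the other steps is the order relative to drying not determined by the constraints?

Forced before drying: dilution and heating; forced after drying: weighing.
That leaves filtering and incubation with no forced order relative to drying — 2.

2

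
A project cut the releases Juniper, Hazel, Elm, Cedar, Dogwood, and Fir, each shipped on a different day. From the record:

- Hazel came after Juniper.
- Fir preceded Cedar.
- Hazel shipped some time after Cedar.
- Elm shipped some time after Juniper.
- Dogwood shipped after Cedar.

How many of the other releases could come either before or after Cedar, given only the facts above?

Forced before Cedar: Fir; forced after Cedar: Dogwood and Hazel.
That leaves Elm and Juniper with no forced order relative to Cedar — 2.

2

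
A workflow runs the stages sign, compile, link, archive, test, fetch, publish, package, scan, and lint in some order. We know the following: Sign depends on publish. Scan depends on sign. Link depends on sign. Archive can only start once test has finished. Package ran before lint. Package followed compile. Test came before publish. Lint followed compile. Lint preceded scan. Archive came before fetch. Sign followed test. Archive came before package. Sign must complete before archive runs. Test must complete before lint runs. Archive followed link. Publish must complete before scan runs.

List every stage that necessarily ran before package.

Directly stated before package: archive and compile.
Link reaches package via link → archive → package.
Publish reaches package via publish → sign → archive → package.
Sign reaches package via sign → archive → package.
Likewise test reaches package by chaining the stated constraints.
No chain forces fetch (or any of the others) ahead of package.

archive, compile, link, publish, sign, test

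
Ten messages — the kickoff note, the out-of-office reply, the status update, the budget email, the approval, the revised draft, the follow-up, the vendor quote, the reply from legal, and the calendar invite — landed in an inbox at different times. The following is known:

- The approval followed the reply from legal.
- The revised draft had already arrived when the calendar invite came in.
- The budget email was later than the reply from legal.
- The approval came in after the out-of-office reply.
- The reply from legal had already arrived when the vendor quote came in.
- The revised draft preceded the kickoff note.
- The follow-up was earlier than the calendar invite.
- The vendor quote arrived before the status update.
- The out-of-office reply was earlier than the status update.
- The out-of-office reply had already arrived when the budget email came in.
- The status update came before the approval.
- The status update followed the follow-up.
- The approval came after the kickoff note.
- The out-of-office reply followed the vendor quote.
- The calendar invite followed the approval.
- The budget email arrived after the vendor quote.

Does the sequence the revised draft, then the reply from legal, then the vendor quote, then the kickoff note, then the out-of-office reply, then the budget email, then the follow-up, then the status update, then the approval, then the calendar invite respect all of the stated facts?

yes

Check each stated constraint against the proposed order — e.g. the reply from legal is ahead of the approval; the revised draft is ahead of the calendar invite. Every pair is in the required order; nothing is violated.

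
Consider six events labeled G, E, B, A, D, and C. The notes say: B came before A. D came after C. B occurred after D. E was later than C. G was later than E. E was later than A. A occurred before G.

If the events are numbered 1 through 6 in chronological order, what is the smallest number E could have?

5

A, B, C, and D must all come before E — 4 forced predecessors.
Nothing else is forced ahead of E, so its earliest slot is position 4 + 1 = 5.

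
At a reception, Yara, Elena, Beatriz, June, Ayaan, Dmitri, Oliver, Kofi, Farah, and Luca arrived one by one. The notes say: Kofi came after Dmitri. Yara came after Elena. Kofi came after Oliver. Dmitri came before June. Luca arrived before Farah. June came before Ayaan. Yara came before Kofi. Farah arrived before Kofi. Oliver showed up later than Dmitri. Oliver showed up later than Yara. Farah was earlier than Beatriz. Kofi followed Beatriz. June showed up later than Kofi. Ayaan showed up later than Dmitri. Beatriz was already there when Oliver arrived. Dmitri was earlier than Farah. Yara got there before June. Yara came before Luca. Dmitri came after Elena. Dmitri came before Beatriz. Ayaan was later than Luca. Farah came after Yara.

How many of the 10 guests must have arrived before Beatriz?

5

Directly stated before Beatriz: Dmitri and Farah.
Elena reaches Beatriz via Elena → Dmitri → Beatriz.
Luca reaches Beatriz via Luca → Farah → Beatriz.
Yara reaches Beatriz via Yara → Farah → Beatriz.
That's Dmitri, Elena, Farah, Luca, and Yara — 5 in all.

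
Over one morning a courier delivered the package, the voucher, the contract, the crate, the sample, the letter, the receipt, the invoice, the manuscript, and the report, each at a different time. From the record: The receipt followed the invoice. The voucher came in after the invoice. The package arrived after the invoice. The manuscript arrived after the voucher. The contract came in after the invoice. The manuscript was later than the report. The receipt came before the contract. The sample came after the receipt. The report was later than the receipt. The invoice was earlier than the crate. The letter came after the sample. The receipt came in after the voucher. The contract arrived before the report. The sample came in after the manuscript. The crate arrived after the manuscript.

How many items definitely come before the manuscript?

Directly stated before the manuscript: the report and the voucher.
The contract reaches the manuscript via the contract → the report → the manuscript.
The invoice reaches the manuscript via the invoice → the voucher → the manuscript.
The receipt reaches the manuscript via the receipt → the report → the manuscript.
No chain forces the crate (or any of the others) ahead of the manuscript.
That's the contract, the invoice, the receipt, the report, and the voucher — 5 in all.

5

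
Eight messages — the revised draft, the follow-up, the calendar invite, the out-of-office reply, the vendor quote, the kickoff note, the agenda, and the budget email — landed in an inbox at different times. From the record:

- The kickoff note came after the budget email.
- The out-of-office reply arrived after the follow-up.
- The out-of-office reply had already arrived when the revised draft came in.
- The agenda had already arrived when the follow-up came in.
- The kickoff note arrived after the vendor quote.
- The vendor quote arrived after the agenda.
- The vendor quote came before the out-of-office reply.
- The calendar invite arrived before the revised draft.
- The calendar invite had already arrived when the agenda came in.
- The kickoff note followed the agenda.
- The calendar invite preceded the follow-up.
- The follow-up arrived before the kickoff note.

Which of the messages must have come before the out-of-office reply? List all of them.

Directly stated before the out-of-office reply: the follow-up and the vendor quote.
The agenda reaches the out-of-office reply via the agenda → the vendor quote → the out-of-office reply.
The calendar invite reaches the out-of-office reply via the calendar invite → the follow-up → the out-of-office reply.
No chain forces the budget email (or any of the others) ahead of the out-of-office reply.

the agenda, the calendar invite, the follow-up, the vendor quote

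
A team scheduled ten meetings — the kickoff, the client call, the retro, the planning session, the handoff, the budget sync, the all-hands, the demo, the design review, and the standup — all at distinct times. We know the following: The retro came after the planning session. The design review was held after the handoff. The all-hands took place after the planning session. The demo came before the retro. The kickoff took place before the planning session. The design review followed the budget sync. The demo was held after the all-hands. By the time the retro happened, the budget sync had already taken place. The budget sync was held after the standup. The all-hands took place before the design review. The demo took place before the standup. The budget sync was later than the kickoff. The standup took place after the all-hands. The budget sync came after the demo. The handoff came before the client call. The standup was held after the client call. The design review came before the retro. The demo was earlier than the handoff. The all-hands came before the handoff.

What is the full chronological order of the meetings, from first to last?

the kickoff, the planning session, the all-hands, the demo, the handoff, the client call, the standup, the budget sync, the design review, the retro

The constraints fix every adjacent pair, so only one ordering works:
the kickoff → the planning session → the all-hands → the demo → the handoff → the client call → the standup → the budget sync → the design review → the retro.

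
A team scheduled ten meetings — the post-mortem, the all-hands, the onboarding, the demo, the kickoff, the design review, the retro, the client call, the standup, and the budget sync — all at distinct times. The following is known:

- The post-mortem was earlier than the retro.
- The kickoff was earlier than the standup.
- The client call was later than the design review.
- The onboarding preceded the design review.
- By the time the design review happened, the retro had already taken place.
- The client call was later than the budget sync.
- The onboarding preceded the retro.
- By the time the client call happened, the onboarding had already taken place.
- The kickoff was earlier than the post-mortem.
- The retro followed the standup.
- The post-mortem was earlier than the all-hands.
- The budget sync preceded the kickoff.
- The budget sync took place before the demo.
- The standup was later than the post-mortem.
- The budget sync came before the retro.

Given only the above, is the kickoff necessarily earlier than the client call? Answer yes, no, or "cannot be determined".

yes

Chain the constraints: the kickoff → the standup → the retro → the design review → the client call. Each link is directly stated, so the kickoff comes before the client call.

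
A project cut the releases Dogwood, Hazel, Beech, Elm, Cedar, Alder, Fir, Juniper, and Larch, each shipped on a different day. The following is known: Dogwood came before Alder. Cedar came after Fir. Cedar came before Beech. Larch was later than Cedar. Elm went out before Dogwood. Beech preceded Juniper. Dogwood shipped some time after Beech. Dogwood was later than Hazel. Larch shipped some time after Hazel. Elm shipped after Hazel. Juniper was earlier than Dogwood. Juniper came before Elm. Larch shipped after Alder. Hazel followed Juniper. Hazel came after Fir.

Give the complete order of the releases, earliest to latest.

The constraints fix every adjacent pair, so only one ordering works:
Fir → Cedar → Beech → Juniper → Hazel → Elm → Dogwood → Alder → Larch.

Fir, Cedar, Beech, Juniper, Hazel, Elm, Dogwood, Alder, Larch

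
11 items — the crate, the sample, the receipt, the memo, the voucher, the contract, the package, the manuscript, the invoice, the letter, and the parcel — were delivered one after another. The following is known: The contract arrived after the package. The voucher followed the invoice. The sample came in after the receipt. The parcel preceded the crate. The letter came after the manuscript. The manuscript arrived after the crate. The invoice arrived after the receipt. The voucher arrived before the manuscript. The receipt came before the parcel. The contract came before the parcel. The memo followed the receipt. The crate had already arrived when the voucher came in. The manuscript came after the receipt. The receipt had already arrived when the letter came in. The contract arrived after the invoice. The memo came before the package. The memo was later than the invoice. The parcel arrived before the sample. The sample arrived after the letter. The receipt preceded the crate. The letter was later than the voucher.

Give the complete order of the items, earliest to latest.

The constraints fix every adjacent pair, so only one ordering works:
the receipt → the invoice → the memo → the package → the contract → the parcel → the crate → the voucher → the manuscript → the letter → the sample.

the receipt, the invoice, the memo, the package, the contract, the parcel, the crate, the voucher, the manuscript, the letter, the sample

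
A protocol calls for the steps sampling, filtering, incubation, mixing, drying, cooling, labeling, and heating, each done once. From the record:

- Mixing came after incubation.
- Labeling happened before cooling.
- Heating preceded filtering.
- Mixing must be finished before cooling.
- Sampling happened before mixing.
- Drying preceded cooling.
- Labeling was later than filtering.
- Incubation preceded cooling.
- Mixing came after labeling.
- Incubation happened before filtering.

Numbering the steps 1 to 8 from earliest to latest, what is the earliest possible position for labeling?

4

Filtering, heating, and incubation must all come before labeling — 3 forced predecessors.
Nothing else is forced ahead of labeling, so its earliest slot is position 3 + 1 = 4.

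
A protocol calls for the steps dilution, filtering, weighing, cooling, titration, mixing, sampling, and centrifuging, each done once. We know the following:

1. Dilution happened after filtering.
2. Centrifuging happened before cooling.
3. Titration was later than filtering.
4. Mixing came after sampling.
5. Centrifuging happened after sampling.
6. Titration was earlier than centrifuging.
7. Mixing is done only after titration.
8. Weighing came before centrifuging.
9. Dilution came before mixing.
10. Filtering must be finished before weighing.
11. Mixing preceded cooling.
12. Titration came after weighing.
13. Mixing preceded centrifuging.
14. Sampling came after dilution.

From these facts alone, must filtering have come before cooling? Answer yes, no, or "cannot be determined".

Chain the constraints: filtering → titration → centrifuging → cooling. Each link is directly stated, so filtering comes before cooling.

yes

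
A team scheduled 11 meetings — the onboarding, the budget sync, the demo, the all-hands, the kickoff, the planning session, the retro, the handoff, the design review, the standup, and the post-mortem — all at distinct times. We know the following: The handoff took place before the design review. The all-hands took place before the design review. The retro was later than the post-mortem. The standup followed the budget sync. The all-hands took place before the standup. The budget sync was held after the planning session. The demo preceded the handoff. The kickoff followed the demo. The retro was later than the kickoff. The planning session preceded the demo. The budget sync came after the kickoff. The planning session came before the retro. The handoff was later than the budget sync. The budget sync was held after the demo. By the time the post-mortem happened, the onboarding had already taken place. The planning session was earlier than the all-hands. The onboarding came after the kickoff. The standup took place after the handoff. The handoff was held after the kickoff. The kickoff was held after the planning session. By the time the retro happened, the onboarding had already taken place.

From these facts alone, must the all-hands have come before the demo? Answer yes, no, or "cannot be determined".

No chain of stated constraints runs from the all-hands to the demo, and none runs from the demo to the all-hands either.
So the relative order of the all-hands and the demo is not fixed by the given facts.

cannot be determined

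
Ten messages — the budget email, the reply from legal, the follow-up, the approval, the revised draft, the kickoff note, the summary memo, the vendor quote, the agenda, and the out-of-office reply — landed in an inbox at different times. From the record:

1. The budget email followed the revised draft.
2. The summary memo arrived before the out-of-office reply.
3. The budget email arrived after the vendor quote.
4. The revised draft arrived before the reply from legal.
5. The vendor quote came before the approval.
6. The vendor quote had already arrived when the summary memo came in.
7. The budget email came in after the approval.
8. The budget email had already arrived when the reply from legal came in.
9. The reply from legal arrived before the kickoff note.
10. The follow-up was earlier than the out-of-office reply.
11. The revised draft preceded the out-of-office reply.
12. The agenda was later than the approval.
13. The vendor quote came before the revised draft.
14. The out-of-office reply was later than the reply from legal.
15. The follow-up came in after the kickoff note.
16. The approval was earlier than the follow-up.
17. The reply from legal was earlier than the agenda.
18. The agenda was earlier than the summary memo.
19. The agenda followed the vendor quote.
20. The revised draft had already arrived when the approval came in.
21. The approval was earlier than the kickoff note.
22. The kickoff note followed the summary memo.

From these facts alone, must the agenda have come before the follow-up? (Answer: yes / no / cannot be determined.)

Chain the constraints: the agenda → the summary memo → the kickoff note → the follow-up. Each link is directly stated, so the agenda comes before the follow-up.

yes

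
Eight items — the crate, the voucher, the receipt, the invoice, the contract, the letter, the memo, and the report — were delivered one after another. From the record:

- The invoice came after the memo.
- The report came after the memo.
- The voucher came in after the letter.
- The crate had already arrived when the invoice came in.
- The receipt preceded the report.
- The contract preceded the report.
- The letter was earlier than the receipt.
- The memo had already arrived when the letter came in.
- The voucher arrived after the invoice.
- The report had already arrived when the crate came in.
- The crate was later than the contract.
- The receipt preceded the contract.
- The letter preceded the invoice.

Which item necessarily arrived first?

The memo has a chain of constraints placing it before every other item, so the memo must be first.

the memo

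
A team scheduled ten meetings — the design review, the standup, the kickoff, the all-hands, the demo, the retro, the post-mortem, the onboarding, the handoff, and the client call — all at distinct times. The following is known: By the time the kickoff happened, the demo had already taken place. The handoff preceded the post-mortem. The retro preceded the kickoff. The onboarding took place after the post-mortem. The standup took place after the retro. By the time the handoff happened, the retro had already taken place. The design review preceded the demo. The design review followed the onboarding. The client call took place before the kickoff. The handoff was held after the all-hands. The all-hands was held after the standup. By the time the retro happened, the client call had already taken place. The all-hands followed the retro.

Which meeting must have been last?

the kickoff

Every other meeting has a chain of constraints placing it before the kickoff, so the kickoff is last.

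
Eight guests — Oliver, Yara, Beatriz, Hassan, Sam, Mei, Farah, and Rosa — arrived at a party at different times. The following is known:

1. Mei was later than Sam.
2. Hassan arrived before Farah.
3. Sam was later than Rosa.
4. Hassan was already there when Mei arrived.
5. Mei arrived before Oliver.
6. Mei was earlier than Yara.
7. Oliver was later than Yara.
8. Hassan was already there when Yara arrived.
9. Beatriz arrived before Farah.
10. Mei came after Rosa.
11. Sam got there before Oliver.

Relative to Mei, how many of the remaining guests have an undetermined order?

2

Forced before Mei: Hassan, Rosa, and Sam; forced after Mei: Oliver and Yara.
That leaves Beatriz and Farah with no forced order relative to Mei — 2.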